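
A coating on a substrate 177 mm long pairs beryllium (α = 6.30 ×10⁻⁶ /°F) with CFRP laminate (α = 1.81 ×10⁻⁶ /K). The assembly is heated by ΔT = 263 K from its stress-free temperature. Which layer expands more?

beryllium

beryllium: α = 6.30×10⁻⁶/°F × 9/5 = 11.3×10⁻⁶/K.
α(beryllium) = 11.3×10⁻⁶/K vs α(CFRP laminate) = 1.81×10⁻⁶/K.
Higher α expands more for the same ΔT: beryllium.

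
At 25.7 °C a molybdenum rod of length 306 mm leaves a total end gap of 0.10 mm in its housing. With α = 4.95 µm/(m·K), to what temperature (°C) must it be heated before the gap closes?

91.7 °C

α·L₀·ΔT = 0.1 mm ⇒ ΔT = 0.1 / (4.95×10⁻⁶ × 306.0) = 66.02 K.
T = 25.7 + 66.02 = 91.72 °C.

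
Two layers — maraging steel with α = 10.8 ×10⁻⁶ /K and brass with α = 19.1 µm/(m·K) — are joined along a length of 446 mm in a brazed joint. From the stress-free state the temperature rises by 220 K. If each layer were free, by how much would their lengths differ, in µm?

Δα = |10.8 − 19.1|×10⁻⁶/K = 8.30×10⁻⁶/K.
ΔL_mismatch = Δα·L·ΔT = 8.30×10⁻⁶ × 446.0 mm × 220.0 K = 814 µm.

814 µm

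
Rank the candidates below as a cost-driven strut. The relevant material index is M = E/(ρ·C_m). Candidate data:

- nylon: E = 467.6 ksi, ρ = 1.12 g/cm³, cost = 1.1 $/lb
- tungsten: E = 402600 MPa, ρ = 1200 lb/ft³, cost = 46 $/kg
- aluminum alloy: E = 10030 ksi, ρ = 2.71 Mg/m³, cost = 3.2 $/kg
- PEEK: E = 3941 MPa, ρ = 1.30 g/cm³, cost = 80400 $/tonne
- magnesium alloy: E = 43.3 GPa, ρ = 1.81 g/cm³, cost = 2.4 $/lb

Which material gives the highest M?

Putting every candidate on a common basis:
  nylon: E = 3.224 GPa, ρ = 1120 kg/m³, cost = 2.425 $/kg
  tungsten: E = 402.6 GPa, ρ = 19220 kg/m³, cost = 46.00 $/kg
  aluminum alloy: E = 69.15 GPa, ρ = 2710 kg/m³, cost = 3.200 $/kg
  PEEK: E = 3.941 GPa, ρ = 1300 kg/m³, cost = 80.40 $/kg
  magnesium alloy: E = 43.30 GPa, ρ = 1810 kg/m³, cost = 5.291 $/kg
  aluminum alloy: M = 7.97 MN·m per $
  magnesium alloy: M = 4.52 MN·m per $
  nylon: M = 1.19 MN·m per $
  tungsten: M = 0.455 MN·m per $
  PEEK: M = 0.0377 MN·m per $
The maximum is for aluminum alloy.

aluminum alloy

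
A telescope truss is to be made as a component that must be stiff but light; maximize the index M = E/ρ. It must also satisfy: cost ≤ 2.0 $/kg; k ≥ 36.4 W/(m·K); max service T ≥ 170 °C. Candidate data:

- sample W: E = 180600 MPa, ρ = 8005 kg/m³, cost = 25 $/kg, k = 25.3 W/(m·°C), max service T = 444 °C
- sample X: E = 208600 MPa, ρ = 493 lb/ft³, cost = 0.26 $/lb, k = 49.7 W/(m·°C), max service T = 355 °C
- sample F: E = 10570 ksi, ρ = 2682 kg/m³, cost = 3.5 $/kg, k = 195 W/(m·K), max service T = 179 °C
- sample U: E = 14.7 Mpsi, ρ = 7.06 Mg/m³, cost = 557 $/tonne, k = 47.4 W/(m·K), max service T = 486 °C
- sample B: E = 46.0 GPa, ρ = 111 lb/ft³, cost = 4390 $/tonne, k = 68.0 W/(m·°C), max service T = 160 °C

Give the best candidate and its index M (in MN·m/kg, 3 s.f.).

sample X, M = 26.4 MN·m/kg

Screen on constraints: cost ≤ 2.0 $/kg; k ≥ 36.4 W/(m·K); max service T ≥ 170 °C. Survivors: sample X, sample U.
Normalizing units and computing the index:
  sample X: E = 208.6 GPa, ρ = 7897 kg/m³
  sample U: E = 101.4 GPa, ρ = 7060 kg/m³
  sample X: M = 26.4 MN·m/kg
  sample U: M = 14.4 MN·m/kg
The maximum is for sample X.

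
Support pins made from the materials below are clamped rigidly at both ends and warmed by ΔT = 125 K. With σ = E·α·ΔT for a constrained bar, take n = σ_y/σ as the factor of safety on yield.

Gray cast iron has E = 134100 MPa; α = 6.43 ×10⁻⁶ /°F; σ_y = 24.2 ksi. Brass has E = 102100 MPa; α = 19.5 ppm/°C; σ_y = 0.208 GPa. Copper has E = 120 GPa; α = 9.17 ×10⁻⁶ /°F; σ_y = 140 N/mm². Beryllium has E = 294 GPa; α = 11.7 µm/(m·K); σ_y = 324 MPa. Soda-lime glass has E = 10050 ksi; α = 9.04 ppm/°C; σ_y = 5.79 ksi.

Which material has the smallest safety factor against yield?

soda-lime glass

In consistent units (E in GPa, α in ×10⁻⁶/K, σ_y in MPa):
  gray cast iron: E = 134.1, α = 11.6, σ_y = 166.9 → σ = 194 MPa, n = 0.860
  brass: E = 102.1, α = 19.5, σ_y = 208.0 → σ = 249 MPa, n = 0.836
  copper: E = 120.0, α = 16.5, σ_y = 140.0 → σ = 248 MPa, n = 0.565
  beryllium: E = 294.0, α = 11.7, σ_y = 324.0 → σ = 430 MPa, n = 0.754
  soda-lime glass: E = 69.29, α = 9.04, σ_y = 39.92 → σ = 78.3 MPa, n = 0.510
The minimum is soda-lime glass at n = 0.510.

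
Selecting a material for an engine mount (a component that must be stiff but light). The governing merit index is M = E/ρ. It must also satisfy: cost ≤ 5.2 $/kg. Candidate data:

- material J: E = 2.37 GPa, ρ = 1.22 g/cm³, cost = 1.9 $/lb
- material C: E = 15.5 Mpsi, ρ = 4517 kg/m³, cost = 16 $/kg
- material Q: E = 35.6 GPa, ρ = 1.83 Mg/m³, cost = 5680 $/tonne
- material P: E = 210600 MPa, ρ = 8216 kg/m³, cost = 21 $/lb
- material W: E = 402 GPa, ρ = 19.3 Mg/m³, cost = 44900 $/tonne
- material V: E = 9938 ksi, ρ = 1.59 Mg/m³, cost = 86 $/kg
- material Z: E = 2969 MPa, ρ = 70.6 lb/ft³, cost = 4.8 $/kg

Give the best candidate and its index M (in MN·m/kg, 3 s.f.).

material Z, M = 2.63 MN·m/kg

Screen on constraints: cost ≤ 5.2 $/kg. Survivors: material J, material Z.
Convert each candidate to consistent units, then evaluate M:
  material J: E = 2.370 GPa, ρ = 1220 kg/m³
  material Z: E = 2.969 GPa, ρ = 1131 kg/m³
  material Z: M = 2.63 MN·m/kg
  material J: M = 1.94 MN·m/kg
Material Z ranks first.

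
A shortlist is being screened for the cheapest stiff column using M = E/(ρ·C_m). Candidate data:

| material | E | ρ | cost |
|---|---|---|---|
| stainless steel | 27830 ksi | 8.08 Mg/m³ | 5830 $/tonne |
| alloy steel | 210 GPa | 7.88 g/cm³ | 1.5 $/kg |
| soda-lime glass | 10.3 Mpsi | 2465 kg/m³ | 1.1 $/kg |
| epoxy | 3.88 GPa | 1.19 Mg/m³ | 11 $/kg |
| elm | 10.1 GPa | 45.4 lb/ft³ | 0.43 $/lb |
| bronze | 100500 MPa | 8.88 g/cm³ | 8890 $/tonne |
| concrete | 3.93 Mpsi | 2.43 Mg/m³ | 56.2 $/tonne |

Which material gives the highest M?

concrete

Normalizing units and computing the index:
  stainless steel: E = 191.9 GPa, ρ = 8080 kg/m³, cost = 5.830 $/kg
  alloy steel: E = 210.0 GPa, ρ = 7880 kg/m³, cost = 1.500 $/kg
  soda-lime glass: E = 71.02 GPa, ρ = 2465 kg/m³, cost = 1.100 $/kg
  epoxy: E = 3.880 GPa, ρ = 1190 kg/m³, cost = 11.00 $/kg
  elm: E = 10.10 GPa, ρ = 727.2 kg/m³, cost = 0.9480 $/kg
  bronze: E = 100.5 GPa, ρ = 8880 kg/m³, cost = 8.890 $/kg
  concrete: E = 27.10 GPa, ρ = 2430 kg/m³, cost = 0.05620 $/kg
  concrete: M = 198 MN·m per $
  soda-lime glass: M = 26.2 MN·m per $
  alloy steel: M = 17.8 MN·m per $
  elm: M = 14.7 MN·m per $
  stainless steel: M = 4.07 MN·m per $
  bronze: M = 1.27 MN·m per $
  epoxy: M = 0.296 MN·m per $
The maximum is for concrete.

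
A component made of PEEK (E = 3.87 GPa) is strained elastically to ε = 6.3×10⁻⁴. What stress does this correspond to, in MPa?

σ = E·ε = 3870 MPa × 6.3×10⁻⁴ = 2.44 MPa.

2.44 MPa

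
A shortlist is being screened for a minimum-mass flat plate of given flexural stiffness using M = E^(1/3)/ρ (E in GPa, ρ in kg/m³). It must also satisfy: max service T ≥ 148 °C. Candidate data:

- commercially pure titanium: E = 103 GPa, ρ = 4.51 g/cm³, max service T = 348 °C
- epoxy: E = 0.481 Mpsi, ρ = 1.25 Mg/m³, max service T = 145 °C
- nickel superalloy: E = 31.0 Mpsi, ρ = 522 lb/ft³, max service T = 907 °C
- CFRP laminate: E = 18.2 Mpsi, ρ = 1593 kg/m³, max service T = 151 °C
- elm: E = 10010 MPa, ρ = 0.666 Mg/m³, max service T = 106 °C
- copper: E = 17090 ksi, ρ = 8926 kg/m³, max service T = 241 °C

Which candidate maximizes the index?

CFRP laminate

Screen on constraints: max service T ≥ 148 °C. Survivors: commercially pure titanium, nickel superalloy, CFRP laminate, copper.
In SI units:
  commercially pure titanium: E = 103.0 GPa, ρ = 4510 kg/m³
  nickel superalloy: E = 213.7 GPa, ρ = 8362 kg/m³
  CFRP laminate: E = 125.5 GPa, ρ = 1593 kg/m³
  copper: E = 117.8 GPa, ρ = 8926 kg/m³
  CFRP laminate: M = 3.14×10⁻³
  commercially pure titanium: M = 1.04×10⁻³
  nickel superalloy: M = 0.715×10⁻³
  copper: M = 0.549×10⁻³
The maximum is for CFRP laminate.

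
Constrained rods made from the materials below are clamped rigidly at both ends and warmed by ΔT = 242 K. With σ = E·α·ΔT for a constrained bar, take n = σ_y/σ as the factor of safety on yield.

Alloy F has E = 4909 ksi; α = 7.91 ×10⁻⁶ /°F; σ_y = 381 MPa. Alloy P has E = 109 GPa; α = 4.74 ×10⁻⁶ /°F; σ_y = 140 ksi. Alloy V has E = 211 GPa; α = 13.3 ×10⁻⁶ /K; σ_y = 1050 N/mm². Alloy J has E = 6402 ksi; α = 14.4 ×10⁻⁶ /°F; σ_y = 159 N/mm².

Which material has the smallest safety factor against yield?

alloy J

Converting E to GPa, α to ×10⁻⁶/K, σ_y to MPa, then σ and n for each:
  alloy F: E = 33.85, α = 14.2, σ_y = 381.0 → σ = 117 MPa, n = 3.27
  alloy P: E = 109.0, α = 8.53, σ_y = 965.3 → σ = 225 MPa, n = 4.29
  alloy V: E = 211.0, α = 13.3, σ_y = 1050 → σ = 679 MPa, n = 1.55
  alloy J: E = 44.14, α = 25.9, σ_y = 159.0 → σ = 277 MPa, n = 0.574
Smallest n: alloy J with n = 0.574.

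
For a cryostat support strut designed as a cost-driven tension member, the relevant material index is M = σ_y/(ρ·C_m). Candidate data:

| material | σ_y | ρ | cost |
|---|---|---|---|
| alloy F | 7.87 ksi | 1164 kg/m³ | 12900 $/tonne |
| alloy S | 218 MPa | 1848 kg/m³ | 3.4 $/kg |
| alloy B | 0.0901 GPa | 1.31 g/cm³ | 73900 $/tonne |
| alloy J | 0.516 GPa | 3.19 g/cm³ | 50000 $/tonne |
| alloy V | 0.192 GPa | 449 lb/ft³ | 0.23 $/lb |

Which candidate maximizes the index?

alloy V

After converting to SI:
  alloy F: σ_y = 54.26 MPa, ρ = 1164 kg/m³, cost = 12.90 $/kg
  alloy S: σ_y = 218.0 MPa, ρ = 1848 kg/m³, cost = 3.400 $/kg
  alloy B: σ_y = 90.10 MPa, ρ = 1310 kg/m³, cost = 73.90 $/kg
  alloy J: σ_y = 516.0 MPa, ρ = 3190 kg/m³, cost = 50.00 $/kg
  alloy V: σ_y = 192.0 MPa, ρ = 7192 kg/m³, cost = 0.5071 $/kg
  alloy V: M = 52.6 kN·m per $
  alloy S: M = 34.7 kN·m per $
  alloy F: M = 3.61 kN·m per $
  alloy J: M = 3.24 kN·m per $
  alloy B: M = 0.931 kN·m per $
The maximum is for alloy V.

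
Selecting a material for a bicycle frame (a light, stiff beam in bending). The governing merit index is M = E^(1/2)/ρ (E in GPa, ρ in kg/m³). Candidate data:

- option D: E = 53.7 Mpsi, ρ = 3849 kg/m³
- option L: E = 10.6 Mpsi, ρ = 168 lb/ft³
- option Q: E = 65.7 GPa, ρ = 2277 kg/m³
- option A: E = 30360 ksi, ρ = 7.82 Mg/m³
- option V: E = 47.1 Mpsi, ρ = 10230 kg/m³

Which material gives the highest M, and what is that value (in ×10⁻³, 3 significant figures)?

option D, M = 5.00×10⁻³

In SI units:
  option D: E = 370.2 GPa, ρ = 3849 kg/m³
  option L: E = 73.08 GPa, ρ = 2691 kg/m³
  option Q: E = 65.70 GPa, ρ = 2277 kg/m³
  option A: E = 209.3 GPa, ρ = 7820 kg/m³
  option V: E = 324.7 GPa, ρ = 10230 kg/m³
  option D: M = 5.00×10⁻³
  option Q: M = 3.56×10⁻³
  option L: M = 3.18×10⁻³
  option A: M = 1.85×10⁻³
  option V: M = 1.76×10⁻³
Option D has the largest M.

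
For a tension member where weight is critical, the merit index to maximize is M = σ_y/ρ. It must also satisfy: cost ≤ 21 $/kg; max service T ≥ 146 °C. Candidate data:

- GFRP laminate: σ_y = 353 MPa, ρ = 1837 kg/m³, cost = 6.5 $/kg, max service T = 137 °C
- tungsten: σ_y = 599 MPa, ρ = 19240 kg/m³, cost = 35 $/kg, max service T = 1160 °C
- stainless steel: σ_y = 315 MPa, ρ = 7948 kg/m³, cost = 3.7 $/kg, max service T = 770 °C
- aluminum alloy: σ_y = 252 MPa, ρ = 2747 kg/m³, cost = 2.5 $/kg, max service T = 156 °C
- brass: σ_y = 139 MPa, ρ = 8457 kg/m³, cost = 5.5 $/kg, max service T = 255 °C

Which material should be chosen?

Screen on constraints: cost ≤ 21 $/kg; max service T ≥ 146 °C. Survivors: stainless steel, aluminum alloy, brass.
Evaluate M for each candidate:
  aluminum alloy: M = 91.7 kN·m/kg
  stainless steel: M = 39.6 kN·m/kg
  brass: M = 16.4 kN·m/kg
Aluminum alloy has the largest M.

aluminum alloy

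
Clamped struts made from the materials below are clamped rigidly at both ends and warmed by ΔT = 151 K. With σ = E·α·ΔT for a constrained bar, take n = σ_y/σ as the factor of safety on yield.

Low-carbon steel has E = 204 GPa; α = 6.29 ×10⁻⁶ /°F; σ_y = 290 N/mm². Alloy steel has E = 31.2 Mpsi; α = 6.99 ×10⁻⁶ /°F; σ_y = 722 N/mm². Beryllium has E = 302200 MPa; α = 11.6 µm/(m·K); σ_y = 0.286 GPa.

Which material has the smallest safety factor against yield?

beryllium

Per material, after unit conversion:
  low-carbon steel: E = 204.0, α = 11.3, σ_y = 290.0 → σ = 349 MPa, n = 0.832
  alloy steel: E = 215.1, α = 12.6, σ_y = 722.0 → σ = 409 MPa, n = 1.77
  beryllium: E = 302.2, α = 11.6, σ_y = 286.0 → σ = 529 MPa, n = 0.540
The minimum is beryllium at n = 0.540.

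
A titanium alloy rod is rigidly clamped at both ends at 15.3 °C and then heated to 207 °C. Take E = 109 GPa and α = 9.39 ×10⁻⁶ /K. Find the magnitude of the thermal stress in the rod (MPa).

196 MPa

ΔT = 191.7 K. Constrained thermal stress σ = E·α·ΔT = 109.0×10³ MPa × 9.39×10⁻⁶ × 191.7 = 196 MPa (compressive).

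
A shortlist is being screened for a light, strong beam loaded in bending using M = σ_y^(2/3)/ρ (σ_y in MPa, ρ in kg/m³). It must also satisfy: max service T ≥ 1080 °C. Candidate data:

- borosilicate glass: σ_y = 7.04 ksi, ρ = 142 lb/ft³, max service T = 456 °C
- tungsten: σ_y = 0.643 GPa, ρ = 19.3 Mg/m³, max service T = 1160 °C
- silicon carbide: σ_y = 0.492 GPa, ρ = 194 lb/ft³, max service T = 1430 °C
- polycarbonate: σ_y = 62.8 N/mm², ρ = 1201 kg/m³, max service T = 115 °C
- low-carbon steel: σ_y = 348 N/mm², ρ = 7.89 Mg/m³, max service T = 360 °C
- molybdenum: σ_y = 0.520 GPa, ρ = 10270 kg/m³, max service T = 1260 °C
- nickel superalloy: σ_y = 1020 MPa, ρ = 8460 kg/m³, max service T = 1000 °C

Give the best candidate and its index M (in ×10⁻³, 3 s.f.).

silicon carbide, M = 20.1×10⁻³

Screen on constraints: max service T ≥ 1080 °C. Survivors: tungsten, silicon carbide, molybdenum.
Normalizing units and computing the index:
  tungsten: σ_y = 643.0 MPa, ρ = 19300 kg/m³
  silicon carbide: σ_y = 492.0 MPa, ρ = 3108 kg/m³
  molybdenum: σ_y = 520.0 MPa, ρ = 10270 kg/m³
  silicon carbide: M = 20.1×10⁻³
  molybdenum: M = 6.30×10⁻³
  tungsten: M = 3.86×10⁻³
Highest index: silicon carbide.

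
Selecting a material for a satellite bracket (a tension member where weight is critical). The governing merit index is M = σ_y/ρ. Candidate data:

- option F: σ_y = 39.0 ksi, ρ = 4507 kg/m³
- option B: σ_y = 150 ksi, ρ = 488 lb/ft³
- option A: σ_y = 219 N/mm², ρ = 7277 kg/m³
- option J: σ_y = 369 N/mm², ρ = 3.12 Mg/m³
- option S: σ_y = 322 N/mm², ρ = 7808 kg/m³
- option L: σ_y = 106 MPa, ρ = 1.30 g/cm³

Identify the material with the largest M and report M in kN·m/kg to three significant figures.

In SI units:
  option F: σ_y = 268.9 MPa, ρ = 4507 kg/m³
  option B: σ_y = 1034 MPa, ρ = 7817 kg/m³
  option A: σ_y = 219.0 MPa, ρ = 7277 kg/m³
  option J: σ_y = 369.0 MPa, ρ = 3120 kg/m³
  option S: σ_y = 322.0 MPa, ρ = 7808 kg/m³
  option L: σ_y = 106.0 MPa, ρ = 1300 kg/m³
  option B: M = 132 kN·m/kg
  option J: M = 118 kN·m/kg
  option L: M = 81.5 kN·m/kg
  option F: M = 59.7 kN·m/kg
  option S: M = 41.2 kN·m/kg
  option A: M = 30.1 kN·m/kg
Option B ranks first.

option B, M = 132 kN·m/kg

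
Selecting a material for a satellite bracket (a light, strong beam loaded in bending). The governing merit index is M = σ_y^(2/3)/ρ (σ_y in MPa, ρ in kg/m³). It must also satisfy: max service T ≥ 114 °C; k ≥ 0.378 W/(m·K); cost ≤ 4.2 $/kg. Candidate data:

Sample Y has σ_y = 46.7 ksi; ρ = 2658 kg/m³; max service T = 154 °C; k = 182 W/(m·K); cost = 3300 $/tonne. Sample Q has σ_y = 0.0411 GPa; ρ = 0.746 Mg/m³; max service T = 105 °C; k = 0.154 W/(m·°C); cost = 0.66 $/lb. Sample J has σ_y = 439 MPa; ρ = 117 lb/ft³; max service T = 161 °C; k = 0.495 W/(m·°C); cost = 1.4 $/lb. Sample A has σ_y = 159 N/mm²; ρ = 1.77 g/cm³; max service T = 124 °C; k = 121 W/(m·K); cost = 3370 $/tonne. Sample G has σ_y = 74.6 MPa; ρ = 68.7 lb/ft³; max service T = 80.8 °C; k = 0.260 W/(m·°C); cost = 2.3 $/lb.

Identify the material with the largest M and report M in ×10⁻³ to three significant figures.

sample J, M = 30.8×10⁻³

Screen on constraints: max service T ≥ 114 °C; k ≥ 0.378 W/(m·K); cost ≤ 4.2 $/kg. Survivors: sample Y, sample J, sample A.
After converting to SI:
  sample Y: σ_y = 322.0 MPa, ρ = 2658 kg/m³
  sample J: σ_y = 439.0 MPa, ρ = 1874 kg/m³
  sample A: σ_y = 159.0 MPa, ρ = 1770 kg/m³
  sample J: M = 30.8×10⁻³
  sample Y: M = 17.7×10⁻³
  sample A: M = 16.6×10⁻³
The maximum is for sample J.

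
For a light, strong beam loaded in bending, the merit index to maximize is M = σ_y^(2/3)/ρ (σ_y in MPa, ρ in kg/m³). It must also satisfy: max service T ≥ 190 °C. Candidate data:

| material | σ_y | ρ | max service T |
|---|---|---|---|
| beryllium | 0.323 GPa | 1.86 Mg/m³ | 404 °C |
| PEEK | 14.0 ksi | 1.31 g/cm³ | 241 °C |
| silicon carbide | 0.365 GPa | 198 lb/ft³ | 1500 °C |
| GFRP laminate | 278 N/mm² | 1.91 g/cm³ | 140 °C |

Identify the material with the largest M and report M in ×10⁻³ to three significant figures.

beryllium, M = 25.3×10⁻³

Screen on constraints: max service T ≥ 190 °C. Survivors: beryllium, PEEK, silicon carbide.
After converting to SI:
  beryllium: σ_y = 323.0 MPa, ρ = 1860 kg/m³
  PEEK: σ_y = 96.53 MPa, ρ = 1310 kg/m³
  silicon carbide: σ_y = 365.0 MPa, ρ = 3172 kg/m³
  beryllium: M = 25.3×10⁻³
  silicon carbide: M = 16.1×10⁻³
  PEEK: M = 16.1×10⁻³
The maximum is for beryllium.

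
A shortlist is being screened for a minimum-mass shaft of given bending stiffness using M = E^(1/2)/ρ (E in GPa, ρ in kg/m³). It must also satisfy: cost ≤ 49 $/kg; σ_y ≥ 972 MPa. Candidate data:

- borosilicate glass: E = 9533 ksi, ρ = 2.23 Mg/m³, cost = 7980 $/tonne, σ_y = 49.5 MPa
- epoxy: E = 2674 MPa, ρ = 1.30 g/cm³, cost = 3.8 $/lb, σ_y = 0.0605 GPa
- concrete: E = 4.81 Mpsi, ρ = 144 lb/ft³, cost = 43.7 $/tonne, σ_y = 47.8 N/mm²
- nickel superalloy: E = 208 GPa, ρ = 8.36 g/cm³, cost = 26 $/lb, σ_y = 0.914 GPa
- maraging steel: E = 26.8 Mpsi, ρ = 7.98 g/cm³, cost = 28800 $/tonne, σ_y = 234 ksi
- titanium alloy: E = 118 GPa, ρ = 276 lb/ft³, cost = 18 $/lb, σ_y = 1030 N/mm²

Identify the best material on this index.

titanium alloy

Screen on constraints: cost ≤ 49 $/kg; σ_y ≥ 972 MPa. Survivors: maraging steel, titanium alloy.
In SI units:
  maraging steel: E = 184.8 GPa, ρ = 7980 kg/m³
  titanium alloy: E = 118.0 GPa, ρ = 4421 kg/m³
  titanium alloy: M = 2.46×10⁻³
  maraging steel: M = 1.70×10⁻³
Titanium alloy has the largest M.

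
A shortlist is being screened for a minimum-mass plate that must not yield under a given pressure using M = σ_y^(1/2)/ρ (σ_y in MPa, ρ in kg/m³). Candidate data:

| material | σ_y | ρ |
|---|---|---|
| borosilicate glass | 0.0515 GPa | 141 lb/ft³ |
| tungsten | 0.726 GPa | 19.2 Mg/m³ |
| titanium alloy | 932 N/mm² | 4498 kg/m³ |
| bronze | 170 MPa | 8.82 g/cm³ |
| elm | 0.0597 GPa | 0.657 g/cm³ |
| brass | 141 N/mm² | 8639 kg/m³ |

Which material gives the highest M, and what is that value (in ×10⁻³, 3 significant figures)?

elm, M = 11.8×10⁻³

Normalizing units and computing the index:
  borosilicate glass: σ_y = 51.50 MPa, ρ = 2259 kg/m³
  tungsten: σ_y = 726.0 MPa, ρ = 19200 kg/m³
  titanium alloy: σ_y = 932.0 MPa, ρ = 4498 kg/m³
  bronze: σ_y = 170.0 MPa, ρ = 8820 kg/m³
  elm: σ_y = 59.70 MPa, ρ = 657.0 kg/m³
  brass: σ_y = 141.0 MPa, ρ = 8639 kg/m³
  elm: M = 11.8×10⁻³
  titanium alloy: M = 6.79×10⁻³
  borosilicate glass: M = 3.18×10⁻³
  bronze: M = 1.48×10⁻³
  tungsten: M = 1.40×10⁻³
  brass: M = 1.37×10⁻³
Highest index: elm.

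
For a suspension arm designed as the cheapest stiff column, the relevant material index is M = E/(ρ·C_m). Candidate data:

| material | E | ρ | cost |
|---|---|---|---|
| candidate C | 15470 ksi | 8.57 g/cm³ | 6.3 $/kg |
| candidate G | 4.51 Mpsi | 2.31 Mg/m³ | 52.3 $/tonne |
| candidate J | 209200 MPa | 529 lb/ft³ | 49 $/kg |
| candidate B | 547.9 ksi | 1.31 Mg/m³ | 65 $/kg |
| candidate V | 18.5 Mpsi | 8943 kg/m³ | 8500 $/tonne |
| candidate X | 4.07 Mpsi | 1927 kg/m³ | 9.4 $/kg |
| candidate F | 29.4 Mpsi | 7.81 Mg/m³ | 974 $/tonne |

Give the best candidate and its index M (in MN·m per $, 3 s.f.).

In SI units:
  candidate C: E = 106.7 GPa, ρ = 8570 kg/m³, cost = 6.300 $/kg
  candidate G: E = 31.10 GPa, ρ = 2310 kg/m³, cost = 0.05230 $/kg
  candidate J: E = 209.2 GPa, ρ = 8474 kg/m³, cost = 49.00 $/kg
  candidate B: E = 3.778 GPa, ρ = 1310 kg/m³, cost = 65.00 $/kg
  candidate V: E = 127.6 GPa, ρ = 8943 kg/m³, cost = 8.500 $/kg
  candidate X: E = 28.06 GPa, ρ = 1927 kg/m³, cost = 9.400 $/kg
  candidate F: E = 202.7 GPa, ρ = 7810 kg/m³, cost = 0.9740 $/kg
  candidate G: M = 257 MN·m per $
  candidate F: M = 26.6 MN·m per $
  candidate C: M = 1.98 MN·m per $
  candidate V: M = 1.68 MN·m per $
  candidate X: M = 1.55 MN·m per $
  candidate J: M = 0.504 MN·m per $
  candidate B: M = 0.0444 MN·m per $
Candidate G has the largest M.

candidate G, M = 257 MN·m per $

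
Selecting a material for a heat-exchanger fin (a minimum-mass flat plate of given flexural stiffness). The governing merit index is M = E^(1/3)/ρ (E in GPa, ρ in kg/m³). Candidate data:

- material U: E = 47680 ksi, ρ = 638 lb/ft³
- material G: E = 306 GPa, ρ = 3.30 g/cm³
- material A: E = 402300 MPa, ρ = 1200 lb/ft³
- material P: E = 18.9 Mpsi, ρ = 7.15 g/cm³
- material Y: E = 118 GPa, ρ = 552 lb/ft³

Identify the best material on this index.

material G

Normalizing units and computing the index:
  material U: E = 328.7 GPa, ρ = 10220 kg/m³
  material G: E = 306.0 GPa, ρ = 3300 kg/m³
  material A: E = 402.3 GPa, ρ = 19220 kg/m³
  material P: E = 130.3 GPa, ρ = 7150 kg/m³
  material Y: E = 118.0 GPa, ρ = 8842 kg/m³
  material G: M = 2.04×10⁻³
  material P: M = 0.709×10⁻³
  material U: M = 0.675×10⁻³
  material Y: M = 0.555×10⁻³
  material A: M = 0.384×10⁻³
Material G has the largest M.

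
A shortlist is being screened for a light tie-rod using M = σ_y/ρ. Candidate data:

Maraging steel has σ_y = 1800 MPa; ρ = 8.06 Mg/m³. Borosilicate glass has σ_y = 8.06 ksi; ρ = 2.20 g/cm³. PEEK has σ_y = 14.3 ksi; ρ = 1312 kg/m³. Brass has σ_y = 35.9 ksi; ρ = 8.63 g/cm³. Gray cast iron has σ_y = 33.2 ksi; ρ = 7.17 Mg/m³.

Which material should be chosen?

maraging steel

In SI units:
  maraging steel: σ_y = 1800 MPa, ρ = 8060 kg/m³
  borosilicate glass: σ_y = 55.57 MPa, ρ = 2200 kg/m³
  PEEK: σ_y = 98.60 MPa, ρ = 1312 kg/m³
  brass: σ_y = 247.5 MPa, ρ = 8630 kg/m³
  gray cast iron: σ_y = 228.9 MPa, ρ = 7170 kg/m³
  maraging steel: M = 223 kN·m/kg
  PEEK: M = 75.1 kN·m/kg
  gray cast iron: M = 31.9 kN·m/kg
  brass: M = 28.7 kN·m/kg
  borosilicate glass: M = 25.3 kN·m/kg
The maximum is for maraging steel.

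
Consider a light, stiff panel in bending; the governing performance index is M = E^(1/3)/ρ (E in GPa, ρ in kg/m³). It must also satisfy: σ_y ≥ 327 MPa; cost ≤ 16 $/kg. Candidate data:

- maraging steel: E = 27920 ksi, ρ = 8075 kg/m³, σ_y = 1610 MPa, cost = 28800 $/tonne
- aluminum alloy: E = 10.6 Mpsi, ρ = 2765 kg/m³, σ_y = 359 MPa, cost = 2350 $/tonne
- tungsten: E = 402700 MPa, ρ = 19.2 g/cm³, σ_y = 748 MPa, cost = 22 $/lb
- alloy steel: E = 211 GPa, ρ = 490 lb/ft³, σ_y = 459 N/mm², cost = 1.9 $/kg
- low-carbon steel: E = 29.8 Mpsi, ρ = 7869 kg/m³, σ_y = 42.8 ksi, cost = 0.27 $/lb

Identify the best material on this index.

Screen on constraints: σ_y ≥ 327 MPa; cost ≤ 16 $/kg. Survivors: aluminum alloy, alloy steel.
After converting to SI:
  aluminum alloy: E = 73.08 GPa, ρ = 2765 kg/m³
  alloy steel: E = 211.0 GPa, ρ = 7849 kg/m³
  aluminum alloy: M = 1.51×10⁻³
  alloy steel: M = 0.758×10⁻³
Aluminum alloy has the largest M.

aluminum alloy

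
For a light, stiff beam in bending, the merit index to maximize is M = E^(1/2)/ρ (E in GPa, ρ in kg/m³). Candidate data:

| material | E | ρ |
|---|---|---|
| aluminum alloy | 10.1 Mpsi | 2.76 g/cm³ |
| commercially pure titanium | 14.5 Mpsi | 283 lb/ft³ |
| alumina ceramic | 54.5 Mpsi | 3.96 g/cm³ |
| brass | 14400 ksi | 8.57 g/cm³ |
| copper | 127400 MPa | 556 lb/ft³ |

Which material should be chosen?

alumina ceramic

Convert each candidate to consistent units, then evaluate M:
  aluminum alloy: E = 69.64 GPa, ρ = 2760 kg/m³
  commercially pure titanium: E = 99.97 GPa, ρ = 4533 kg/m³
  alumina ceramic: E = 375.8 GPa, ρ = 3960 kg/m³
  brass: E = 99.28 GPa, ρ = 8570 kg/m³
  copper: E = 127.4 GPa, ρ = 8906 kg/m³
  alumina ceramic: M = 4.90×10⁻³
  aluminum alloy: M = 3.02×10⁻³
  commercially pure titanium: M = 2.21×10⁻³
  copper: M = 1.27×10⁻³
  brass: M = 1.16×10⁻³
Alumina ceramic has the largest M.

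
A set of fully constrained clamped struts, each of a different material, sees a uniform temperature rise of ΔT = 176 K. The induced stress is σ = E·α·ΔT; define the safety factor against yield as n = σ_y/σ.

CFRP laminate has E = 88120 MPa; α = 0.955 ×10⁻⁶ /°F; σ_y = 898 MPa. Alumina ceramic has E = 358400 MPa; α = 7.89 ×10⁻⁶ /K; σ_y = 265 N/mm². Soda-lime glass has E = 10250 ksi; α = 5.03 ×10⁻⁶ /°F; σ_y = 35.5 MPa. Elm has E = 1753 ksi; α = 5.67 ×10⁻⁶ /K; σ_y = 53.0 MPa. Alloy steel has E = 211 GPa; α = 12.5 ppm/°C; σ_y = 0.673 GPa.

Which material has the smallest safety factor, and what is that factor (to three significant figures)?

soda-lime glass, n = 0.315

Converting E to GPa, α to ×10⁻⁶/K, σ_y to MPa, then σ and n for each:
  CFRP laminate: E = 88.12, α = 1.72, σ_y = 898.0 → σ = 26.7 MPa, n = 33.7
  alumina ceramic: E = 358.4, α = 7.89, σ_y = 265.0 → σ = 498 MPa, n = 0.532
  soda-lime glass: E = 70.67, α = 9.05, σ_y = 35.50 → σ = 113 MPa, n = 0.315
  elm: E = 12.09, α = 5.67, σ_y = 53.00 → σ = 12.1 MPa, n = 4.39
  alloy steel: E = 211.0, α = 12.5, σ_y = 673.0 → σ = 464 MPa, n = 1.45
The minimum is soda-lime glass at n = 0.315.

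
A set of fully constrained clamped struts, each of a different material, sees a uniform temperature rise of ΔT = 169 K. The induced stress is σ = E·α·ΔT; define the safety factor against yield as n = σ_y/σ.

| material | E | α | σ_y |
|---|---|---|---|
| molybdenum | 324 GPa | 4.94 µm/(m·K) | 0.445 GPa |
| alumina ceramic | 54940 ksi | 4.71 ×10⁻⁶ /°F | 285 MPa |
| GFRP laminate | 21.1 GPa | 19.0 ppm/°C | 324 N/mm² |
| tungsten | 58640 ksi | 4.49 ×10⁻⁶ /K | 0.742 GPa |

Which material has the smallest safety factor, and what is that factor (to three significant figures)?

With everything in SI (GPa, ×10⁻⁶/K, MPa):
  molybdenum: E = 324.0, α = 4.94, σ_y = 445.0 → σ = 270 MPa, n = 1.65
  alumina ceramic: E = 378.8, α = 8.48, σ_y = 285.0 → σ = 543 MPa, n = 0.525
  GFRP laminate: E = 21.10, α = 19.0, σ_y = 324.0 → σ = 67.8 MPa, n = 4.78
  tungsten: E = 404.3, α = 4.49, σ_y = 742.0 → σ = 307 MPa, n = 2.42
Alumina ceramic has the lowest safety factor, n = 0.525.

alumina ceramic, n = 0.525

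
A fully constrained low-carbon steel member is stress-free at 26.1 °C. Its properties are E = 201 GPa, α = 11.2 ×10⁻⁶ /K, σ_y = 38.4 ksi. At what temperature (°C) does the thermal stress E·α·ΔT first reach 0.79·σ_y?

119 °C

σ_y = 38.4 ksi = 264.8 MPa.
E·α·ΔT = 209.2 MPa ⇒ ΔT = 209.2 / (201.0×10³ × 11.2×10⁻⁶) = 92.91 K.
T = 26.1 + 92.91 = 119.0 °C.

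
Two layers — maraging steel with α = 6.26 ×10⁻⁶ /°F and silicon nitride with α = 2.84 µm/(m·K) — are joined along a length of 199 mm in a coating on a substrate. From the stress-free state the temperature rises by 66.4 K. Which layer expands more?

maraging steel

maraging steel: α = 6.26×10⁻⁶/°F × 9/5 = 11.3×10⁻⁶/K.
α(maraging steel) = 11.3×10⁻⁶/K vs α(silicon nitride) = 2.84×10⁻⁶/K.
Higher α expands more for the same ΔT: maraging steel.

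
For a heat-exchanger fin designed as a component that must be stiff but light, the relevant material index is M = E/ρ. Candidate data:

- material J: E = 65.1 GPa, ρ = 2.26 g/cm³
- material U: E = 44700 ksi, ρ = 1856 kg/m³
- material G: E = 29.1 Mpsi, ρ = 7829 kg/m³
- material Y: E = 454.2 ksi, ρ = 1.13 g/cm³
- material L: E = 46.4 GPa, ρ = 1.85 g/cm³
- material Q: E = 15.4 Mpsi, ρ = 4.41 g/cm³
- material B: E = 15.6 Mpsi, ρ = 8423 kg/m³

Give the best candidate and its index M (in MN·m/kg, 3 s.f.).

material U, M = 166 MN·m/kg

In SI units:
  material J: E = 65.10 GPa, ρ = 2260 kg/m³
  material U: E = 308.2 GPa, ρ = 1856 kg/m³
  material G: E = 200.6 GPa, ρ = 7829 kg/m³
  material Y: E = 3.132 GPa, ρ = 1130 kg/m³
  material L: E = 46.40 GPa, ρ = 1850 kg/m³
  material Q: E = 106.2 GPa, ρ = 4410 kg/m³
  material B: E = 107.6 GPa, ρ = 8423 kg/m³
  material U: M = 166 MN·m/kg
  material J: M = 28.8 MN·m/kg
  material G: M = 25.6 MN·m/kg
  material L: M = 25.1 MN·m/kg
  material Q: M = 24.1 MN·m/kg
  material B: M = 12.8 MN·m/kg
  material Y: M = 2.77 MN·m/kg
Material U has the largest M.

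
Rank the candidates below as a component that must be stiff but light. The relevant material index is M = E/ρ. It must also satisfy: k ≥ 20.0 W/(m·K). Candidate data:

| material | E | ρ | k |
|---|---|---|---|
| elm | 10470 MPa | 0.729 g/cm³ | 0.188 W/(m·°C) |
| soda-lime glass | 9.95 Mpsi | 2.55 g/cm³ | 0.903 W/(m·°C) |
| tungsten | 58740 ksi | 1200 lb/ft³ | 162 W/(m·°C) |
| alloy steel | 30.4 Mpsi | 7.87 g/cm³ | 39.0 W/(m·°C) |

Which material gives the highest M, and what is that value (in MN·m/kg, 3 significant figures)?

Screen on constraints: k ≥ 20.0 W/(m·K). Survivors: tungsten, alloy steel.
After converting to SI:
  tungsten: E = 405.0 GPa, ρ = 19220 kg/m³
  alloy steel: E = 209.6 GPa, ρ = 7870 kg/m³
  alloy steel: M = 26.6 MN·m/kg
  tungsten: M = 21.1 MN·m/kg
Alloy steel ranks first.

alloy steel, M = 26.6 MN·m/kg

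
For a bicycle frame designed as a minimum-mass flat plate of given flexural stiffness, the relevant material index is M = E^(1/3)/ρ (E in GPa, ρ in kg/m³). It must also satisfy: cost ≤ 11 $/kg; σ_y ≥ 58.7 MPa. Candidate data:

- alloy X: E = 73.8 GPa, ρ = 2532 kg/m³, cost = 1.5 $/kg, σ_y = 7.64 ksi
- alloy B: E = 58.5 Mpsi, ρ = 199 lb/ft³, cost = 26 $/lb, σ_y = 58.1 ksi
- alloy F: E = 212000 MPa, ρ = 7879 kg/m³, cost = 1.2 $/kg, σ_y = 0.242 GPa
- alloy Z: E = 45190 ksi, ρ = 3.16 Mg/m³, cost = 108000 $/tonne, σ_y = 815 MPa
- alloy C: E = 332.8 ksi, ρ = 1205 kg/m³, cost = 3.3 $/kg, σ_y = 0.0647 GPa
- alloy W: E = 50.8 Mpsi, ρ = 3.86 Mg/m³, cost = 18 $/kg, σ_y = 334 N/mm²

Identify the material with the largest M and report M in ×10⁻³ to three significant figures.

alloy C, M = 1.09×10⁻³

Screen on constraints: cost ≤ 11 $/kg; σ_y ≥ 58.7 MPa. Survivors: alloy F, alloy C.
After converting to SI:
  alloy F: E = 212.0 GPa, ρ = 7879 kg/m³
  alloy C: E = 2.295 GPa, ρ = 1205 kg/m³
  alloy C: M = 1.09×10⁻³
  alloy F: M = 0.757×10⁻³
Alloy C has the largest M.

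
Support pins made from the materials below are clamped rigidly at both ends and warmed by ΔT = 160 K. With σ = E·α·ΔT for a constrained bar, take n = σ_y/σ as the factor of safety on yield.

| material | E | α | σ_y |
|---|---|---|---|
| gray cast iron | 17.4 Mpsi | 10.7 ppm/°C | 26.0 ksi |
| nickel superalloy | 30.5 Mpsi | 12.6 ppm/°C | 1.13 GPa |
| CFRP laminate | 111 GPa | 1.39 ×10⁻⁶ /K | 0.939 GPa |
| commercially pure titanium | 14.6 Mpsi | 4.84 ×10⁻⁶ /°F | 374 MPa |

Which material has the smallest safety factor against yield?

gray cast iron

In consistent units (E in GPa, α in ×10⁻⁶/K, σ_y in MPa):
  gray cast iron: E = 120.0, α = 10.7, σ_y = 179.3 → σ = 205 MPa, n = 0.873
  nickel superalloy: E = 210.3, α = 12.6, σ_y = 1130 → σ = 424 MPa, n = 2.67
  CFRP laminate: E = 111.0, α = 1.39, σ_y = 939.0 → σ = 24.7 MPa, n = 38.0
  commercially pure titanium: E = 100.7, α = 8.71, σ_y = 374.0 → σ = 140 MPa, n = 2.67
Gray cast iron has the lowest safety factor, n = 0.873.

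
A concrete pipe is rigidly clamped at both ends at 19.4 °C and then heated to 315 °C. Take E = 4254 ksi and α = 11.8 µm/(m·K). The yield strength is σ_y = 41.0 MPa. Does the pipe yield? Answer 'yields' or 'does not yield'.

E = 4254 ksi = 29.33 GPa.
ΔT = 295.6 K. Constrained thermal stress σ = E·α·ΔT = 29.33×10³ MPa × 11.8×10⁻⁶ × 295.6 = 102 MPa (compressive).
Compare to σ_y = 41.0 MPa: σ ≥ σ_y, so it yields.

yields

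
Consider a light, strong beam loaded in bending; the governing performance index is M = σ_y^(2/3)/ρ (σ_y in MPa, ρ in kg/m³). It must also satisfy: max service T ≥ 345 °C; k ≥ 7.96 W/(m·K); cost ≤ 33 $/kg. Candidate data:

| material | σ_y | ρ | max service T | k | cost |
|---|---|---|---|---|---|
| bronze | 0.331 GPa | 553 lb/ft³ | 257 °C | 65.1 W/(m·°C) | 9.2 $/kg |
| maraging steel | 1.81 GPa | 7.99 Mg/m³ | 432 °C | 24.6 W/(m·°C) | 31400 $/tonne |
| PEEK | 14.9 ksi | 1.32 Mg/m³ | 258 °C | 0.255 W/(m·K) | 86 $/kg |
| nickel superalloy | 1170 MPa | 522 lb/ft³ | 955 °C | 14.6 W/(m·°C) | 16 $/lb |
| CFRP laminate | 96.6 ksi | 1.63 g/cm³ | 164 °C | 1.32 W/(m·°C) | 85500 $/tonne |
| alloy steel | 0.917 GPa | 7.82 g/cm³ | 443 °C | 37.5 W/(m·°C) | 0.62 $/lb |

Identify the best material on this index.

maraging steel

Screen on constraints: max service T ≥ 345 °C; k ≥ 7.96 W/(m·K); cost ≤ 33 $/kg. Survivors: maraging steel, alloy steel.
Normalizing units and computing the index:
  maraging steel: σ_y = 1810 MPa, ρ = 7990 kg/m³
  alloy steel: σ_y = 917.0 MPa, ρ = 7820 kg/m³
  maraging steel: M = 18.6×10⁻³
  alloy steel: M = 12.1×10⁻³
Maraging steel has the largest M.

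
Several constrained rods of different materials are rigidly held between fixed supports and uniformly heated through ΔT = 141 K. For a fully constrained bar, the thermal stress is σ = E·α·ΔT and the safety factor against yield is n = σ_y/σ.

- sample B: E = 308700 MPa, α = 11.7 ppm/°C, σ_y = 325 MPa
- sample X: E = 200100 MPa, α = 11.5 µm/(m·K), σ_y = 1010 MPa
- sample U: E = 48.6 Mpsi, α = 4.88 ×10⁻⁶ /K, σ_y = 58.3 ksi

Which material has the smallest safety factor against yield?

In consistent units (E in GPa, α in ×10⁻⁶/K, σ_y in MPa):
  sample B: E = 308.7, α = 11.7, σ_y = 325.0 → σ = 509 MPa, n = 0.638
  sample X: E = 200.1, α = 11.5, σ_y = 1010 → σ = 324 MPa, n = 3.11
  sample U: E = 335.1, α = 4.88, σ_y = 402.0 → σ = 231 MPa, n = 1.74
The minimum is sample B at n = 0.638.

sample B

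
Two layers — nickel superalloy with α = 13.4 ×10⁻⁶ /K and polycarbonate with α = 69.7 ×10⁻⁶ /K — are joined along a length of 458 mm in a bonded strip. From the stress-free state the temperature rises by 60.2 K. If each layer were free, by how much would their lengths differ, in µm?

1550 µm

Δα = |13.4 − 69.7|×10⁻⁶/K = 56.3×10⁻⁶/K.
ΔL_mismatch = Δα·L·ΔT = 56.3×10⁻⁶ × 458.0 mm × 60.2 K = 1550 µm.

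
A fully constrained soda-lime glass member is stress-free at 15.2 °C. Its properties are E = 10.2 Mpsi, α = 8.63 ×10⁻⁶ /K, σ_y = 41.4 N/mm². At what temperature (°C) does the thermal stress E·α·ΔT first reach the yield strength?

83.4 °C

E = 10.2 Mpsi = 70.33 GPa.
σ_y = 41.4 N/mm² = 41.40 MPa.
E·α·ΔT = 41.40 MPa ⇒ ΔT = 41.40 / (70.33×10³ × 8.63×10⁻⁶) = 68.21 K.
T = 15.2 + 68.21 = 83.41 °C.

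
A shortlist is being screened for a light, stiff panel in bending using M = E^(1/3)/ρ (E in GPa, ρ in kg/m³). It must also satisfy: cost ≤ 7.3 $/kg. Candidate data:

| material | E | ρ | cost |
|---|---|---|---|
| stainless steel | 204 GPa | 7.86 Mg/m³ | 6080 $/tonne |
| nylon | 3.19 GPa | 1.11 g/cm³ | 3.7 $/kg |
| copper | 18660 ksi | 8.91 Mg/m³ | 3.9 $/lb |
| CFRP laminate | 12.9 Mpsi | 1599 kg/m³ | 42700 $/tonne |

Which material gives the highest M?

nylon

Screen on constraints: cost ≤ 7.3 $/kg. Survivors: stainless steel, nylon.
In SI units:
  stainless steel: E = 204.0 GPa, ρ = 7860 kg/m³
  nylon: E = 3.190 GPa, ρ = 1110 kg/m³
  nylon: M = 1.33×10⁻³
  stainless steel: M = 0.749×10⁻³
The maximum is for nylon.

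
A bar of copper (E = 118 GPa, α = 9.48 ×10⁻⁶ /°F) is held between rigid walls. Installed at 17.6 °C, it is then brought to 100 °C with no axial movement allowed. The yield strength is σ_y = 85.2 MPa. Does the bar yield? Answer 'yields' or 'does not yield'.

α = 9.48×10⁻⁶/°F × 9/5 = 17.1×10⁻⁶/K.
ΔT = 82.40 K. Constrained thermal stress σ = E·α·ΔT = 118.0×10³ MPa × 17.1×10⁻⁶ × 82.40 = 166 MPa (compressive).
Compare to σ_y = 85.2 MPa: σ ≥ σ_y, so it yields.

yields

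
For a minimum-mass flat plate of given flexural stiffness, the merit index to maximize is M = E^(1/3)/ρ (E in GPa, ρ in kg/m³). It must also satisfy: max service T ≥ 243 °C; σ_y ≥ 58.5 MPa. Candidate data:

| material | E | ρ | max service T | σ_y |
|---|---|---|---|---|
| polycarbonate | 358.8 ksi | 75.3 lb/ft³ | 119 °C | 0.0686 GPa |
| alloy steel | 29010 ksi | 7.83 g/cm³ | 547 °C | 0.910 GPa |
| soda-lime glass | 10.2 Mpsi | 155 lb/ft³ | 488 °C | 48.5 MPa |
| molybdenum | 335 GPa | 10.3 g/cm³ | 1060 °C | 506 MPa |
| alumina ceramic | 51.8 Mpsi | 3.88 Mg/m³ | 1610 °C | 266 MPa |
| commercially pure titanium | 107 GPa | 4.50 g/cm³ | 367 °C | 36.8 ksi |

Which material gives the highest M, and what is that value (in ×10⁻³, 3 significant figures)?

Screen on constraints: max service T ≥ 243 °C; σ_y ≥ 58.5 MPa. Survivors: alloy steel, molybdenum, alumina ceramic, commercially pure titanium.
In SI units:
  alloy steel: E = 200.0 GPa, ρ = 7830 kg/m³
  molybdenum: E = 335.0 GPa, ρ = 10300 kg/m³
  alumina ceramic: E = 357.1 GPa, ρ = 3880 kg/m³
  commercially pure titanium: E = 107.0 GPa, ρ = 4500 kg/m³
  alumina ceramic: M = 1.83×10⁻³
  commercially pure titanium: M = 1.05×10⁻³
  alloy steel: M = 0.747×10⁻³
  molybdenum: M = 0.674×10⁻³
Alumina ceramic ranks first.

alumina ceramic, M = 1.83×10⁻³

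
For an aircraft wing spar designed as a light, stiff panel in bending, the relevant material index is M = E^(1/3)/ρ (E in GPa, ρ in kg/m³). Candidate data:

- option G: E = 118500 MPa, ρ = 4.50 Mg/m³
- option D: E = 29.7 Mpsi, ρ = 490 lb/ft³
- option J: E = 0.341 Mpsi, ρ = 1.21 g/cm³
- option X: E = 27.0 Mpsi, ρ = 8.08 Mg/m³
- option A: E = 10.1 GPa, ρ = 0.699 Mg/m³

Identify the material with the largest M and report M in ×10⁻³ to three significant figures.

After converting to SI:
  option G: E = 118.5 GPa, ρ = 4500 kg/m³
  option D: E = 204.8 GPa, ρ = 7849 kg/m³
  option J: E = 2.351 GPa, ρ = 1210 kg/m³
  option X: E = 186.2 GPa, ρ = 8080 kg/m³
  option A: E = 10.10 GPa, ρ = 699.0 kg/m³
  option A: M = 3.09×10⁻³
  option J: M = 1.10×10⁻³
  option G: M = 1.09×10⁻³
  option D: M = 0.751×10⁻³
  option X: M = 0.707×10⁻³
The maximum is for option A.

option A, M = 3.09×10⁻³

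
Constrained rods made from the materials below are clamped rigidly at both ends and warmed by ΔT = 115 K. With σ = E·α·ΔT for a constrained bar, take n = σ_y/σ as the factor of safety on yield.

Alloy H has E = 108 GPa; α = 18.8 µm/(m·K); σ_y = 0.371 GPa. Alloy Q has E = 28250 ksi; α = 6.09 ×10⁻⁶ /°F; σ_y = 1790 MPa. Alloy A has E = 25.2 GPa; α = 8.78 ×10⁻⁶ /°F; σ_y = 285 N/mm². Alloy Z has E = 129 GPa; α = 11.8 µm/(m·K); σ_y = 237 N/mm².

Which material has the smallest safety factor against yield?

alloy Z

With everything in SI (GPa, ×10⁻⁶/K, MPa):
  alloy H: E = 108.0, α = 18.8, σ_y = 371.0 → σ = 233 MPa, n = 1.59
  alloy Q: E = 194.8, α = 11.0, σ_y = 1790 → σ = 246 MPa, n = 7.29
  alloy A: E = 25.20, α = 15.8, σ_y = 285.0 → σ = 45.8 MPa, n = 6.22
  alloy Z: E = 129.0, α = 11.8, σ_y = 237.0 → σ = 175 MPa, n = 1.35
The minimum is alloy Z at n = 1.35.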